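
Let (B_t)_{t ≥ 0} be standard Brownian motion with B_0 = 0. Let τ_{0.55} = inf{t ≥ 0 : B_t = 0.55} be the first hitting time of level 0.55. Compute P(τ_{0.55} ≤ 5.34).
P(τ_{0.55} ≤ 5.34) = 2(1 − Φ(0.55/√5.34)) = 2(1 − Φ(0.2380)) ≈ 0.8119

By the reflection principle for standard BM, P(τ_b ≤ t) = 2 · P(B_t ≥ b). Since B_t ~ N(0, t), P(B_t ≥ 0.55) = 1 − Φ(0.55/√t) = 1 − Φ(0.55/√5.34) = 1 − Φ(0.2380) ≈ 0.40594. Doubling: P(τ_{0.55} ≤ 5.34) ≈ 2 · 0.40594 = 0.81188 ≈ 0.8119.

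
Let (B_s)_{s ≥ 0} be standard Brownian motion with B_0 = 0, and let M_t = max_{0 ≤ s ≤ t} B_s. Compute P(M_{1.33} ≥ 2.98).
P(M_{1.33} ≥ 2.98) = 2·P(B_{1.33} ≥ 2.98) = 2(1 − Φ(2.98/√1.33)) ≈ 0.0098

By the reflection principle for Brownian motion, P(M_t ≥ a) = 2 · P(B_t ≥ a) for a ≥ 0. Since B_t ~ N(0, t), P(B_t ≥ 2.98) = 1 − Φ(2.98/√t) = 1 − Φ(2.98/√1.33) = 1 − Φ(2.5840). So
  P(M_{1.33} ≥ 2.98) = 2(1 − Φ(2.5840)) ≈ 0.0098.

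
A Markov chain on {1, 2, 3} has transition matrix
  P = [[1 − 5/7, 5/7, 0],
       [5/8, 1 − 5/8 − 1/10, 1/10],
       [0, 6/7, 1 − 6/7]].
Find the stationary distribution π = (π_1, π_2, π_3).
π = (105/239, 120/239, 14/239)

This is a birth-death chain on three states, which satisfies detailed balance: π_1 · P_{12} = π_2 · P_{21} and π_2 · P_{23} = π_3 · P_{32}.
From π_1 · 5/7 = π_2 · 5/8: π_2/π_1 = (5/7)/(5/8) = 8/7.
From π_2 · 1/10 = π_3 · 6/7: π_3/π_2 = (1/10)/(6/7) = 7/60.
Take π_1 proportional to 1; then unnormalized π = (1, 8/7, 2/15). Normalize by dividing by the sum 239/105:
  π = (105/239, 120/239, 14/239).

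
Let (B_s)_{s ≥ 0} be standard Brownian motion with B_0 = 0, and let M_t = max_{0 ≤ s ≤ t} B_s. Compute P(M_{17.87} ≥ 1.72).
P(M_{17.87} ≥ 1.72) = 2·P(B_{17.87} ≥ 1.72) = 2(1 − Φ(1.72/√17.87)) ≈ 0.6841

By the reflection principle for Brownian motion, P(M_t ≥ a) = 2 · P(B_t ≥ a) for a ≥ 0. Since B_t ~ N(0, t), P(B_t ≥ 1.72) = 1 − Φ(1.72/√t) = 1 − Φ(1.72/√17.87) = 1 − Φ(0.4069). So
  P(M_{17.87} ≥ 1.72) = 2(1 − Φ(0.4069)) ≈ 0.6841.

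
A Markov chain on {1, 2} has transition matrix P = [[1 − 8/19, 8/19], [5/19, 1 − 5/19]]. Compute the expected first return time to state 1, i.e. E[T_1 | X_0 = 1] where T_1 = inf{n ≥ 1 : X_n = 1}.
E[T_1 | X_0 = 1] = 1/π_1 = 13/5

For an irreducible recurrent Markov chain with stationary distribution π, E[T_i | X_0 = i] = 1/π_i (Kac's formula). Here π_1 = (5/19)/(8/19 + 5/19) = (5/19)/(13/19) = 5/13, so E[T_1 | X_0 = 1] = 1/π_1 = (8/19 + 5/19)/(5/19) = (13/19)/(5/19) = 13/5.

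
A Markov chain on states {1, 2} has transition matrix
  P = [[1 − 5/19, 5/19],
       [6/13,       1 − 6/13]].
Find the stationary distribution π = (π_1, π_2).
π_1 = 114/179, π_2 = 65/179

Solve πP = π with π_1 + π_2 = 1. From πP = π: π_1 · (1 − 5/19) + π_2 · 6/13 = π_1 ⇒ π_2 · 6/13 = π_1 · 5/19 ⇒ π_2/π_1 = (5/19)/(6/13) = 65/114. Together with π_1 + π_2 = 1:
  π_1 = (6/13)/(5/19 + 6/13) = (6/13)/(179/247) = 114/179,
  π_2 = (5/19)/(5/19 + 6/13) = (5/19)/(179/247) = 65/179.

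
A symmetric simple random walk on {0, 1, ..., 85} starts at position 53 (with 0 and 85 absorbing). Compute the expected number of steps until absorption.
E[τ | X_0 = 53] = 1696

Let v_k = E[τ | X_0 = k]. Boundary: v_0 = v_85 = 0. Recurrence: v_k = 1 + (v_{k-1} + v_{k+1})/2 for 1 ≤ k ≤ 84. The particular solution to v_k − (v_{k-1} + v_{k+1})/2 = 1 is v_k = −k^2. Adding homogeneous solution A + B k and matching boundaries gives v_k = k (85 − k). Substituting k = 53: v_53 = 53 · 32 = 1696.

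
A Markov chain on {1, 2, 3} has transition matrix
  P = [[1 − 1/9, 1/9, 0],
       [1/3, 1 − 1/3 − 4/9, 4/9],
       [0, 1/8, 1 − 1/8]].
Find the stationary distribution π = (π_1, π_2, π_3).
π = (27/68, 9/68, 8/17)

This is a birth-death chain on three states, which satisfies detailed balance: π_1 · P_{12} = π_2 · P_{21} and π_2 · P_{23} = π_3 · P_{32}.
From π_1 · 1/9 = π_2 · 1/3: π_2/π_1 = (1/9)/(1/3) = 1/3.
From π_2 · 4/9 = π_3 · 1/8: π_3/π_2 = (4/9)/(1/8) = 32/9.
Take π_1 proportional to 1; then unnormalized π = (1, 1/3, 32/27). Normalize by dividing by the sum 68/27:
  π = (27/68, 9/68, 8/17).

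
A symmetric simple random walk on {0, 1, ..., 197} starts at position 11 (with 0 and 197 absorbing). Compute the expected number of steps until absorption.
E[τ | X_0 = 11] = 2046

Let v_k = E[τ | X_0 = k]. Boundary: v_0 = v_197 = 0. Recurrence: v_k = 1 + (v_{k-1} + v_{k+1})/2 for 1 ≤ k ≤ 196. The particular solution to v_k − (v_{k-1} + v_{k+1})/2 = 1 is v_k = −k^2. Adding homogeneous solution A + B k and matching boundaries gives v_k = k (197 − k). Substituting k = 11: v_11 = 11 · 186 = 2046.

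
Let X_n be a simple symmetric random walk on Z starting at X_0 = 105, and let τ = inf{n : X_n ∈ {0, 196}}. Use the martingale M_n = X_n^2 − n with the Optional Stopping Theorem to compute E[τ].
E[τ] = 9555

M_n = X_n^2 − n is a martingale (since E[X_{n+1}^2 | F_n] = X_n^2 + 1). By OST (τ has finite mean in a bounded region), E[M_τ] = E[M_0] = X_0^2 − 0 = 105^2 = 11025. Also E[M_τ] = E[X_τ^2] − E[τ]. The walk exits at 0 or 196, with P(hit 196 first) = 105/196, so E[X_τ^2] = 196^2 · 105/196 + 0 = 20580. Thus E[τ] = E[X_τ^2] − E[M_τ] = 20580 − 11025 = 9555 = 105(196 − 105) = 9555.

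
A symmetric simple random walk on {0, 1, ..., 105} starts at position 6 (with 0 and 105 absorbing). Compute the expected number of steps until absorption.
E[τ | X_0 = 6] = 594

Let v_k = E[τ | X_0 = k]. Boundary: v_0 = v_105 = 0. Recurrence: v_k = 1 + (v_{k-1} + v_{k+1})/2 for 1 ≤ k ≤ 104. The particular solution to v_k − (v_{k-1} + v_{k+1})/2 = 1 is v_k = −k^2. Adding homogeneous solution A + B k and matching boundaries gives v_k = k (105 − k). Substituting k = 6: v_6 = 6 · 99 = 594.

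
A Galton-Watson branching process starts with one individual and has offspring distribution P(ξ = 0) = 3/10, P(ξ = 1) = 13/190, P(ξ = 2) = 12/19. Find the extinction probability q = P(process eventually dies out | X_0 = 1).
q = 19/40

The pgf is f(s) = 3/10 + 13/190·s + 12/19·s². The extinction probability q is the smallest fixed point of f in [0, 1]. Setting s = f(s):
  12/19·s² + (13/190 − 1)·s + 3/10 = 0
  12/19·s² − (3/10 + 12/19)·s + 3/10 = 0
which factors as (s − 1)·(12/19·s − 3/10) = 0, giving roots s = 1 and s = (3/10)/(12/19) = 19/40.
Mean offspring μ = 13/190 + 2·12/19 = 253/190 > 1 (supercritical), so q < 1. The extinction probability is the smaller root: q = (3/10)/(12/19) = 19/40.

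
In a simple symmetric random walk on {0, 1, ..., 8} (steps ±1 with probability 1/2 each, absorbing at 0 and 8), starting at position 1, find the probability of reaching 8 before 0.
P(hit 8 before 0) = 1/8

Let u_k = P(hit 8 before 0 | start at k). Then u_0 = 0, u_8 = 1, and u_k = u_{k-1}/2 + u_{k+1}/2 for 1 ≤ k ≤ 7. This harmonic recurrence is solved by u_k = k/8, giving u_1 = 1/8.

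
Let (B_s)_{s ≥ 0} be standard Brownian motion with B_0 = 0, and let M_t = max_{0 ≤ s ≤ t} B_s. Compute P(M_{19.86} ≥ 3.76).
P(M_{19.86} ≥ 3.76) = 2·P(B_{19.86} ≥ 3.76) = 2(1 − Φ(3.76/√19.86)) ≈ 0.3988

By the reflection principle for Brownian motion, P(M_t ≥ a) = 2 · P(B_t ≥ a) for a ≥ 0. Since B_t ~ N(0, t), P(B_t ≥ 3.76) = 1 − Φ(3.76/√t) = 1 − Φ(3.76/√19.86) = 1 − Φ(0.8437). So
  P(M_{19.86} ≥ 3.76) = 2(1 − Φ(0.8437)) ≈ 0.3988.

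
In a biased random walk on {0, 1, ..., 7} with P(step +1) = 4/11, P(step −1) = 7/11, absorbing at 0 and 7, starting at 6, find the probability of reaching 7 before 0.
P(hit 7 before 0) = (1 − (7/4)^6) / (1 − (7/4)^7) = 151404/269053

Let u_k denote P(reach 7 before 0 | start at k). Boundary: u_0 = 0, u_7 = 1. Recurrence: u_k = 4/11·u_{k+1} + 7/11·u_{k-1} for 1 ≤ k ≤ 6. Try u_k = A + B·r^k with r = q/p = (7/11)/(4/11) = 7/4. Substitution satisfies the recurrence; boundary conditions give:
  u_k = (1 − r^k) / (1 − r^N) = (1 − (7/4)^6) / (1 − (7/4)^7) = 151404/269053.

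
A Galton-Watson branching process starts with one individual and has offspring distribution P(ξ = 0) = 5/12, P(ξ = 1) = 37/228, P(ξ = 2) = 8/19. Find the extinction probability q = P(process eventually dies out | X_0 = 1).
q = 95/96

The pgf is f(s) = 5/12 + 37/228·s + 8/19·s². The extinction probability q is the smallest fixed point of f in [0, 1]. Setting s = f(s):
  8/19·s² + (37/228 − 1)·s + 5/12 = 0
  8/19·s² − (5/12 + 8/19)·s + 5/12 = 0
which factors as (s − 1)·(8/19·s − 5/12) = 0, giving roots s = 1 and s = (5/12)/(8/19) = 95/96.
Mean offspring μ = 37/228 + 2·8/19 = 229/228 > 1 (supercritical), so q < 1. The extinction probability is the smaller root: q = (5/12)/(8/19) = 95/96.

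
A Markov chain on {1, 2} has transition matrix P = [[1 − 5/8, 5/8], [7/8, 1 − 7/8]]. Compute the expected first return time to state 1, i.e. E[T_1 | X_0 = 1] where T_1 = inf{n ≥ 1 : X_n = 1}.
E[T_1 | X_0 = 1] = 1/π_1 = 12/7

For an irreducible recurrent Markov chain with stationary distribution π, E[T_i | X_0 = i] = 1/π_i (Kac's formula). Here π_1 = (7/8)/(5/8 + 7/8) = (7/8)/(3/2) = 7/12, so E[T_1 | X_0 = 1] = 1/π_1 = (5/8 + 7/8)/(7/8) = (3/2)/(7/8) = 12/7.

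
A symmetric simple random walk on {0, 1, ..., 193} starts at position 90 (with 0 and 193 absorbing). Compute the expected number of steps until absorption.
E[τ | X_0 = 90] = 9270

Let v_k = E[τ | X_0 = k]. Boundary: v_0 = v_193 = 0. Recurrence: v_k = 1 + (v_{k-1} + v_{k+1})/2 for 1 ≤ k ≤ 192. The particular solution to v_k − (v_{k-1} + v_{k+1})/2 = 1 is v_k = −k^2. Adding homogeneous solution A + B k and matching boundaries gives v_k = k (193 − k). Substituting k = 90: v_90 = 90 · 103 = 9270.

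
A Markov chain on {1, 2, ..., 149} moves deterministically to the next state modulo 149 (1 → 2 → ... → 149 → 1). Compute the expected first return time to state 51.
E[T_51 | X_0 = 51] = 149

The chain cycles deterministically, so starting at state 51 it returns in exactly 149 steps. Equivalently, the stationary distribution is uniform π_j = 1/149 for every state j, so by Kac's formula E[T_51] = 1/π_51 = 149.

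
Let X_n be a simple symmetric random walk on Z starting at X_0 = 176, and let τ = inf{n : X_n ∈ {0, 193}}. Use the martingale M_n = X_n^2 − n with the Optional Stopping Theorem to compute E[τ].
E[τ] = 2992

M_n = X_n^2 − n is a martingale (since E[X_{n+1}^2 | F_n] = X_n^2 + 1). By OST (τ has finite mean in a bounded region), E[M_τ] = E[M_0] = X_0^2 − 0 = 176^2 = 30976. Also E[M_τ] = E[X_τ^2] − E[τ]. The walk exits at 0 or 193, with P(hit 193 first) = 176/193, so E[X_τ^2] = 193^2 · 176/193 + 0 = 33968. Thus E[τ] = E[X_τ^2] − E[M_τ] = 33968 − 30976 = 2992 = 176(193 − 176) = 2992.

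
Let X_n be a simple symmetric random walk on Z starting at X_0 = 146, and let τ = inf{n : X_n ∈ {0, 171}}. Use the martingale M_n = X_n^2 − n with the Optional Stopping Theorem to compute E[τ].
E[τ] = 3650

M_n = X_n^2 − n is a martingale (since E[X_{n+1}^2 | F_n] = X_n^2 + 1). By OST (τ has finite mean in a bounded region), E[M_τ] = E[M_0] = X_0^2 − 0 = 146^2 = 21316. Also E[M_τ] = E[X_τ^2] − E[τ]. The walk exits at 0 or 171, with P(hit 171 first) = 146/171, so E[X_τ^2] = 171^2 · 146/171 + 0 = 24966. Thus E[τ] = E[X_τ^2] − E[M_τ] = 24966 − 21316 = 3650 = 146(171 − 146) = 3650.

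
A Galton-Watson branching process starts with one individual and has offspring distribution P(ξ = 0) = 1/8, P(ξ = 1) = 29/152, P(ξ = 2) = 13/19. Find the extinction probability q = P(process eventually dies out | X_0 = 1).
q = 19/104

The pgf is f(s) = 1/8 + 29/152·s + 13/19·s². The extinction probability q is the smallest fixed point of f in [0, 1]. Setting s = f(s):
  13/19·s² + (29/152 − 1)·s + 1/8 = 0
  13/19·s² − (1/8 + 13/19)·s + 1/8 = 0
which factors as (s − 1)·(13/19·s − 1/8) = 0, giving roots s = 1 and s = (1/8)/(13/19) = 19/104.
Mean offspring μ = 29/152 + 2·13/19 = 237/152 > 1 (supercritical), so q < 1. The extinction probability is the smaller root: q = (1/8)/(13/19) = 19/104.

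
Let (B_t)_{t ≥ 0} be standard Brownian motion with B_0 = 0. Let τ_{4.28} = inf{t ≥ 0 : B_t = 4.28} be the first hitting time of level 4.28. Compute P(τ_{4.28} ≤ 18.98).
P(τ_{4.28} ≤ 18.98) = 2(1 − Φ(4.28/√18.98)) = 2(1 − Φ(0.9824)) ≈ 0.3259

By the reflection principle for standard BM, P(τ_b ≤ t) = 2 · P(B_t ≥ b). Since B_t ~ N(0, t), P(B_t ≥ 4.28) = 1 − Φ(4.28/√t) = 1 − Φ(4.28/√18.98) = 1 − Φ(0.9824) ≈ 0.16295. Doubling: P(τ_{4.28} ≤ 18.98) ≈ 2 · 0.16295 = 0.32590 ≈ 0.3259.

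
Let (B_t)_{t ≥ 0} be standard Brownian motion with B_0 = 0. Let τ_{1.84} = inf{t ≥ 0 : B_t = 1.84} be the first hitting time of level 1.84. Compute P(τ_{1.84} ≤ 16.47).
P(τ_{1.84} ≤ 16.47) = 2(1 − Φ(1.84/√16.47)) = 2(1 − Φ(0.4534)) ≈ 0.6503

By the reflection principle for standard BM, P(τ_b ≤ t) = 2 · P(B_t ≥ b). Since B_t ~ N(0, t), P(B_t ≥ 1.84) = 1 − Φ(1.84/√t) = 1 − Φ(1.84/√16.47) = 1 − Φ(0.4534) ≈ 0.32513. Doubling: P(τ_{1.84} ≤ 16.47) ≈ 2 · 0.32513 = 0.65026 ≈ 0.6503.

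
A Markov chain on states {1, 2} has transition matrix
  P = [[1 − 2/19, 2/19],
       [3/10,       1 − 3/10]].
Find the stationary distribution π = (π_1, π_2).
π_1 = 57/77, π_2 = 20/77

Solve πP = π with π_1 + π_2 = 1. From πP = π: π_1 · (1 − 2/19) + π_2 · 3/10 = π_1 ⇒ π_2 · 3/10 = π_1 · 2/19 ⇒ π_2/π_1 = (2/19)/(3/10) = 20/57. Together with π_1 + π_2 = 1:
  π_1 = (3/10)/(2/19 + 3/10) = (3/10)/(77/190) = 57/77,
  π_2 = (2/19)/(2/19 + 3/10) = (2/19)/(77/190) = 20/77.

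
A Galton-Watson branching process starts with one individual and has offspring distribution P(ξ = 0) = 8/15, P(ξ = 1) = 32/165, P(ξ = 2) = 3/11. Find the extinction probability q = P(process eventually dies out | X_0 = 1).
q = 1

Mean offspring μ = 0·8/15 + 1·32/165 + 2·3/11 = 122/165 ≤ 1. For μ ≤ 1 with offspring not concentrated at 1, the Galton-Watson process goes extinct almost surely, so q = 1.
(Algebraic check: The pgf is f(s) = 8/15 + 32/165·s + 3/11·s². The extinction probability q is the smallest fixed point of f in [0, 1]. Setting s = f(s):
  3/11·s² + (32/165 − 1)·s + 8/15 = 0
  3/11·s² − (8/15 + 3/11)·s + 8/15 = 0
which factors as (s − 1)·(3/11·s − 8/15) = 0, giving roots s = 1 and s = (8/15)/(3/11) = 88/45. Since 88/45 ≥ 1, the smallest root in [0, 1] is s = 1.)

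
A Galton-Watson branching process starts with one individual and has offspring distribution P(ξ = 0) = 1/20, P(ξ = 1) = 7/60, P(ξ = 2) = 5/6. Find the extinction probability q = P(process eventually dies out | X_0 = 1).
q = 3/50

The pgf is f(s) = 1/20 + 7/60·s + 5/6·s². The extinction probability q is the smallest fixed point of f in [0, 1]. Setting s = f(s):
  5/6·s² + (7/60 − 1)·s + 1/20 = 0
  5/6·s² − (1/20 + 5/6)·s + 1/20 = 0
which factors as (s − 1)·(5/6·s − 1/20) = 0, giving roots s = 1 and s = (1/20)/(5/6) = 3/50.
Mean offspring μ = 7/60 + 2·5/6 = 107/60 > 1 (supercritical), so q < 1. The extinction probability is the smaller root: q = (1/20)/(5/6) = 3/50.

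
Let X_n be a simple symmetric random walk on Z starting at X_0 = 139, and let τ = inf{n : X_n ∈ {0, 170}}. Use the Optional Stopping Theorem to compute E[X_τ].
E[X_τ] = 139

X_n is a martingale and τ is a bounded-mean stopping time (indeed τ is finite a.s. with bounded expectation since the walk is in a bounded region). By the OST, E[X_τ] = E[X_0] = 139. Equivalently: E[X_τ] = 170 · P(hit 170 first) + 0 · P(hit 0 first) = 170 · (139/170) = 139.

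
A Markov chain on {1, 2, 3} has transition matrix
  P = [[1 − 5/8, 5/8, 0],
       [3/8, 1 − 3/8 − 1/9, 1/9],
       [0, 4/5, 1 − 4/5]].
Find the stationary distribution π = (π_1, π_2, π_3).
π = (108/313, 180/313, 25/313)

This is a birth-death chain on three states, which satisfies detailed balance: π_1 · P_{12} = π_2 · P_{21} and π_2 · P_{23} = π_3 · P_{32}.
From π_1 · 5/8 = π_2 · 3/8: π_2/π_1 = (5/8)/(3/8) = 5/3.
From π_2 · 1/9 = π_3 · 4/5: π_3/π_2 = (1/9)/(4/5) = 5/36.
Take π_1 proportional to 1; then unnormalized π = (1, 5/3, 25/108). Normalize by dividing by the sum 313/108:
  π = (108/313, 180/313, 25/313).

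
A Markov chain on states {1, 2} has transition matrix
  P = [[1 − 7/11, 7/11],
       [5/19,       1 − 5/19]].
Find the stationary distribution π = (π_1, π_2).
π_1 = 55/188, π_2 = 133/188

Solve πP = π with π_1 + π_2 = 1. From πP = π: π_1 · (1 − 7/11) + π_2 · 5/19 = π_1 ⇒ π_2 · 5/19 = π_1 · 7/11 ⇒ π_2/π_1 = (7/11)/(5/19) = 133/55. Together with π_1 + π_2 = 1:
  π_1 = (5/19)/(7/11 + 5/19) = (5/19)/(188/209) = 55/188,
  π_2 = (7/11)/(7/11 + 5/19) = (7/11)/(188/209) = 133/188.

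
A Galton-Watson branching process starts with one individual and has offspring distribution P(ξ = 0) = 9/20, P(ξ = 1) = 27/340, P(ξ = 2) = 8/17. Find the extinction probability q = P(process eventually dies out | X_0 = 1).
q = 153/160

The pgf is f(s) = 9/20 + 27/340·s + 8/17·s². The extinction probability q is the smallest fixed point of f in [0, 1]. Setting s = f(s):
  8/17·s² + (27/340 − 1)·s + 9/20 = 0
  8/17·s² − (9/20 + 8/17)·s + 9/20 = 0
which factors as (s − 1)·(8/17·s − 9/20) = 0, giving roots s = 1 and s = (9/20)/(8/17) = 153/160.
Mean offspring μ = 27/340 + 2·8/17 = 347/340 > 1 (supercritical), so q < 1. The extinction probability is the smaller root: q = (9/20)/(8/17) = 153/160.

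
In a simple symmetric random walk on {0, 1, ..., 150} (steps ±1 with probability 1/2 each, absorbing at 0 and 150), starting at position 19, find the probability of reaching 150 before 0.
P(hit 150 before 0) = 19/150

Let u_k = P(hit 150 before 0 | start at k). Then u_0 = 0, u_150 = 1, and u_k = u_{k-1}/2 + u_{k+1}/2 for 1 ≤ k ≤ 149. This harmonic recurrence is solved by u_k = k/150, giving u_19 = 19/150.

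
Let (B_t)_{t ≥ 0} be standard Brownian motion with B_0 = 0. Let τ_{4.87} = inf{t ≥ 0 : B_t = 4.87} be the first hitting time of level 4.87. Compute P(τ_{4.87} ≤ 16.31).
P(τ_{4.87} ≤ 16.31) = 2(1 − Φ(4.87/√16.31)) = 2(1 − Φ(1.2059)) ≈ 0.2279

By the reflection principle for standard BM, P(τ_b ≤ t) = 2 · P(B_t ≥ b). Since B_t ~ N(0, t), P(B_t ≥ 4.87) = 1 − Φ(4.87/√t) = 1 − Φ(4.87/√16.31) = 1 − Φ(1.2059) ≈ 0.11393. Doubling: P(τ_{4.87} ≤ 16.31) ≈ 2 · 0.11393 = 0.22786 ≈ 0.2279.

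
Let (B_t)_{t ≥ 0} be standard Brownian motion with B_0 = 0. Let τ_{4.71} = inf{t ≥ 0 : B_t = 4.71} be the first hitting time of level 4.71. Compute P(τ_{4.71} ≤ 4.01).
P(τ_{4.71} ≤ 4.01) = 2(1 − Φ(4.71/√4.01)) = 2(1 − Φ(2.3521)) ≈ 0.0187

By the reflection principle for standard BM, P(τ_b ≤ t) = 2 · P(B_t ≥ b). Since B_t ~ N(0, t), P(B_t ≥ 4.71) = 1 − Φ(4.71/√t) = 1 − Φ(4.71/√4.01) = 1 − Φ(2.3521) ≈ 0.00933. Doubling: P(τ_{4.71} ≤ 4.01) ≈ 2 · 0.00933 = 0.01866 ≈ 0.0187.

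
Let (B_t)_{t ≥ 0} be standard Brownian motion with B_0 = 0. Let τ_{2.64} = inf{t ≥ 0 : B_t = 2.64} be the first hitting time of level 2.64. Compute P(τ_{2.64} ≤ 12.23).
P(τ_{2.64} ≤ 12.23) = 2(1 − Φ(2.64/√12.23)) = 2(1 − Φ(0.7549)) ≈ 0.4503

By the reflection principle for standard BM, P(τ_b ≤ t) = 2 · P(B_t ≥ b). Since B_t ~ N(0, t), P(B_t ≥ 2.64) = 1 − Φ(2.64/√t) = 1 − Φ(2.64/√12.23) = 1 − Φ(0.7549) ≈ 0.22515. Doubling: P(τ_{2.64} ≤ 12.23) ≈ 2 · 0.22515 = 0.45030 ≈ 0.4503.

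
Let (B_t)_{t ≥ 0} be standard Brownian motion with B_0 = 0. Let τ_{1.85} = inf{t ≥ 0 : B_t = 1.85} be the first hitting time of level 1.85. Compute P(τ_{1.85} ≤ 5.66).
P(τ_{1.85} ≤ 5.66) = 2(1 − Φ(1.85/√5.66)) = 2(1 − Φ(0.7776)) ≈ 0.4368

By the reflection principle for standard BM, P(τ_b ≤ t) = 2 · P(B_t ≥ b). Since B_t ~ N(0, t), P(B_t ≥ 1.85) = 1 − Φ(1.85/√t) = 1 − Φ(1.85/√5.66) = 1 − Φ(0.7776) ≈ 0.21840. Doubling: P(τ_{1.85} ≤ 5.66) ≈ 2 · 0.21840 = 0.43680 ≈ 0.4368.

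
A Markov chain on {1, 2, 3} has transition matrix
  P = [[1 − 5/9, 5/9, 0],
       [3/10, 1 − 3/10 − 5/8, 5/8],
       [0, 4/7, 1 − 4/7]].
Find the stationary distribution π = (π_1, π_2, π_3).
π = (432/2107, 800/2107, 125/301)

This is a birth-death chain on three states, which satisfies detailed balance: π_1 · P_{12} = π_2 · P_{21} and π_2 · P_{23} = π_3 · P_{32}.
From π_1 · 5/9 = π_2 · 3/10: π_2/π_1 = (5/9)/(3/10) = 50/27.
From π_2 · 5/8 = π_3 · 4/7: π_3/π_2 = (5/8)/(4/7) = 35/32.
Take π_1 proportional to 1; then unnormalized π = (1, 50/27, 875/432). Normalize by dividing by the sum 2107/432:
  π = (432/2107, 800/2107, 125/301).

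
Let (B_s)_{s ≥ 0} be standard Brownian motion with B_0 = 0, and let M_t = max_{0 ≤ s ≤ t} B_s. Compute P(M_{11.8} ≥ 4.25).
P(M_{11.8} ≥ 4.25) = 2·P(B_{11.8} ≥ 4.25) = 2(1 − Φ(4.25/√11.8)) ≈ 0.2160

By the reflection principle for Brownian motion, P(M_t ≥ a) = 2 · P(B_t ≥ a) for a ≥ 0. Since B_t ~ N(0, t), P(B_t ≥ 4.25) = 1 − Φ(4.25/√t) = 1 − Φ(4.25/√11.8) = 1 − Φ(1.2372). So
  P(M_{11.8} ≥ 4.25) = 2(1 − Φ(1.2372)) ≈ 0.2160.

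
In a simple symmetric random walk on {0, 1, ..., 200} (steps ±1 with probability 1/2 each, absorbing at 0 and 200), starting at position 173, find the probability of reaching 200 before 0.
P(hit 200 before 0) = 173/200

Let u_k = P(hit 200 before 0 | start at k). Then u_0 = 0, u_200 = 1, and u_k = u_{k-1}/2 + u_{k+1}/2 for 1 ≤ k ≤ 199. This harmonic recurrence is solved by u_k = k/200, giving u_173 = 173/200.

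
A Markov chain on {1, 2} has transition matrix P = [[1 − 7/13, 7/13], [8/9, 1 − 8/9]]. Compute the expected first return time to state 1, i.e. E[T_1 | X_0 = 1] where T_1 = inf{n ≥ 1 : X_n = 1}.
E[T_1 | X_0 = 1] = 1/π_1 = 167/104

For an irreducible recurrent Markov chain with stationary distribution π, E[T_i | X_0 = i] = 1/π_i (Kac's formula). Here π_1 = (8/9)/(7/13 + 8/9) = (8/9)/(167/117) = 104/167, so E[T_1 | X_0 = 1] = 1/π_1 = (7/13 + 8/9)/(8/9) = (167/117)/(8/9) = 167/104.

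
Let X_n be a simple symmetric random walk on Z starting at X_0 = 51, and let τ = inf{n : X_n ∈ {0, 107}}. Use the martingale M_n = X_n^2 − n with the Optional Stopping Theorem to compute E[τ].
E[τ] = 2856

M_n = X_n^2 − n is a martingale (since E[X_{n+1}^2 | F_n] = X_n^2 + 1). By OST (τ has finite mean in a bounded region), E[M_τ] = E[M_0] = X_0^2 − 0 = 51^2 = 2601. Also E[M_τ] = E[X_τ^2] − E[τ]. The walk exits at 0 or 107, with P(hit 107 first) = 51/107, so E[X_τ^2] = 107^2 · 51/107 + 0 = 5457. Thus E[τ] = E[X_τ^2] − E[M_τ] = 5457 − 2601 = 2856 = 51(107 − 51) = 2856.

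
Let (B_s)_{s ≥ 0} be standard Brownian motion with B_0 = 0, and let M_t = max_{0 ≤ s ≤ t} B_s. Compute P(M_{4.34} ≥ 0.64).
P(M_{4.34} ≥ 0.64) = 2·P(B_{4.34} ≥ 0.64) = 2(1 − Φ(0.64/√4.34)) ≈ 0.7587

By the reflection principle for Brownian motion, P(M_t ≥ a) = 2 · P(B_t ≥ a) for a ≥ 0. Since B_t ~ N(0, t), P(B_t ≥ 0.64) = 1 − Φ(0.64/√t) = 1 − Φ(0.64/√4.34) = 1 − Φ(0.3072). So
  P(M_{4.34} ≥ 0.64) = 2(1 − Φ(0.3072)) ≈ 0.7587.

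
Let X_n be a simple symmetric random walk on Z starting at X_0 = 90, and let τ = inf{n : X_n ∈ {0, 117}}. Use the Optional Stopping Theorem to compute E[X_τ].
E[X_τ] = 90

X_n is a martingale and τ is a bounded-mean stopping time (indeed τ is finite a.s. with bounded expectation since the walk is in a bounded region). By the OST, E[X_τ] = E[X_0] = 90. Equivalently: E[X_τ] = 117 · P(hit 117 first) + 0 · P(hit 0 first) = 117 · (90/117) = 90.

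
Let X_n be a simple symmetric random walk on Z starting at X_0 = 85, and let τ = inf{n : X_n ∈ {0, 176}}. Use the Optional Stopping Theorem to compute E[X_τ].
E[X_τ] = 85

X_n is a martingale and τ is a bounded-mean stopping time (indeed τ is finite a.s. with bounded expectation since the walk is in a bounded region). By the OST, E[X_τ] = E[X_0] = 85. Equivalently: E[X_τ] = 176 · P(hit 176 first) + 0 · P(hit 0 first) = 176 · (85/176) = 85.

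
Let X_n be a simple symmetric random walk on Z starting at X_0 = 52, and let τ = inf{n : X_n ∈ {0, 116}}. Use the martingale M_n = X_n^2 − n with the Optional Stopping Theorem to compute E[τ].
E[τ] = 3328

M_n = X_n^2 − n is a martingale (since E[X_{n+1}^2 | F_n] = X_n^2 + 1). By OST (τ has finite mean in a bounded region), E[M_τ] = E[M_0] = X_0^2 − 0 = 52^2 = 2704. Also E[M_τ] = E[X_τ^2] − E[τ]. The walk exits at 0 or 116, with P(hit 116 first) = 52/116, so E[X_τ^2] = 116^2 · 52/116 + 0 = 6032. Thus E[τ] = E[X_τ^2] − E[M_τ] = 6032 − 2704 = 3328 = 52(116 − 52) = 3328.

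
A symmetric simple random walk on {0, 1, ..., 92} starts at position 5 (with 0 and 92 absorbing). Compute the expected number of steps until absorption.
E[τ | X_0 = 5] = 435

Let v_k = E[τ | X_0 = k]. Boundary: v_0 = v_92 = 0. Recurrence: v_k = 1 + (v_{k-1} + v_{k+1})/2 for 1 ≤ k ≤ 91. The particular solution to v_k − (v_{k-1} + v_{k+1})/2 = 1 is v_k = −k^2. Adding homogeneous solution A + B k and matching boundaries gives v_k = k (92 − k). Substituting k = 5: v_5 = 5 · 87 = 435.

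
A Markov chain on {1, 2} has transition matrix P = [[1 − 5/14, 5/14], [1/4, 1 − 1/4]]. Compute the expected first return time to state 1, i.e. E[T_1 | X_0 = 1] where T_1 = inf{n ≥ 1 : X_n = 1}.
E[T_1 | X_0 = 1] = 1/π_1 = 17/7

For an irreducible recurrent Markov chain with stationary distribution π, E[T_i | X_0 = i] = 1/π_i (Kac's formula). Here π_1 = (1/4)/(5/14 + 1/4) = (1/4)/(17/28) = 7/17, so E[T_1 | X_0 = 1] = 1/π_1 = (5/14 + 1/4)/(1/4) = (17/28)/(1/4) = 17/7.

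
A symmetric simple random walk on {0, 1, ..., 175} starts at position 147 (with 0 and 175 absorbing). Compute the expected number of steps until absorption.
E[τ | X_0 = 147] = 4116

Let v_k = E[τ | X_0 = k]. Boundary: v_0 = v_175 = 0. Recurrence: v_k = 1 + (v_{k-1} + v_{k+1})/2 for 1 ≤ k ≤ 174. The particular solution to v_k − (v_{k-1} + v_{k+1})/2 = 1 is v_k = −k^2. Adding homogeneous solution A + B k and matching boundaries gives v_k = k (175 − k). Substituting k = 147: v_147 = 147 · 28 = 4116.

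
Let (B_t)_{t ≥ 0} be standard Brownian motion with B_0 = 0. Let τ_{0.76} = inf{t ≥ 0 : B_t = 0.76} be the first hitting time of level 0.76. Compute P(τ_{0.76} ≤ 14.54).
P(τ_{0.76} ≤ 14.54) = 2(1 − Φ(0.76/√14.54)) = 2(1 − Φ(0.1993)) ≈ 0.8420

By the reflection principle for standard BM, P(τ_b ≤ t) = 2 · P(B_t ≥ b). Since B_t ~ N(0, t), P(B_t ≥ 0.76) = 1 − Φ(0.76/√t) = 1 − Φ(0.76/√14.54) = 1 − Φ(0.1993) ≈ 0.42101. Doubling: P(τ_{0.76} ≤ 14.54) ≈ 2 · 0.42101 = 0.84202 ≈ 0.8420.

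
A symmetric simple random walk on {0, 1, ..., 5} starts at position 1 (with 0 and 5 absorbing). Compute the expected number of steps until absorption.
E[τ | X_0 = 1] = 4

Let v_k = E[τ | X_0 = k]. Boundary: v_0 = v_5 = 0. Recurrence: v_k = 1 + (v_{k-1} + v_{k+1})/2 for 1 ≤ k ≤ 4. The particular solution to v_k − (v_{k-1} + v_{k+1})/2 = 1 is v_k = −k^2. Adding homogeneous solution A + B k and matching boundaries gives v_k = k (5 − k). Substituting k = 1: v_1 = 1 · 4 = 4.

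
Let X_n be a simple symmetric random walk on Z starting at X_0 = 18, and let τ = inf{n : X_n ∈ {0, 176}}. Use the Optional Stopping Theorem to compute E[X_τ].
E[X_τ] = 18

X_n is a martingale and τ is a bounded-mean stopping time (indeed τ is finite a.s. with bounded expectation since the walk is in a bounded region). By the OST, E[X_τ] = E[X_0] = 18. Equivalently: E[X_τ] = 176 · P(hit 176 first) + 0 · P(hit 0 first) = 176 · (18/176) = 18.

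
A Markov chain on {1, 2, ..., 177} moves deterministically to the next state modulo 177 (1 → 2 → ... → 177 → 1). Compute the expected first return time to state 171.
E[T_171 | X_0 = 171] = 177

The chain cycles deterministically, so starting at state 171 it returns in exactly 177 steps. Equivalently, the stationary distribution is uniform π_j = 1/177 for every state j, so by Kac's formula E[T_171] = 1/π_171 = 177.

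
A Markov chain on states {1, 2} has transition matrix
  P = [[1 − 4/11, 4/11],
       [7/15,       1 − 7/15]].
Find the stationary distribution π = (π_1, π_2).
π_1 = 77/137, π_2 = 60/137

Solve πP = π with π_1 + π_2 = 1. From πP = π: π_1 · (1 − 4/11) + π_2 · 7/15 = π_1 ⇒ π_2 · 7/15 = π_1 · 4/11 ⇒ π_2/π_1 = (4/11)/(7/15) = 60/77. Together with π_1 + π_2 = 1:
  π_1 = (7/15)/(4/11 + 7/15) = (7/15)/(137/165) = 77/137,
  π_2 = (4/11)/(4/11 + 7/15) = (4/11)/(137/165) = 60/137.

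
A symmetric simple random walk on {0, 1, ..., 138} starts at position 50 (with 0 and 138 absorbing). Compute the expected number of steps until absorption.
E[τ | X_0 = 50] = 4400

Let v_k = E[τ | X_0 = k]. Boundary: v_0 = v_138 = 0. Recurrence: v_k = 1 + (v_{k-1} + v_{k+1})/2 for 1 ≤ k ≤ 137. The particular solution to v_k − (v_{k-1} + v_{k+1})/2 = 1 is v_k = −k^2. Adding homogeneous solution A + B k and matching boundaries gives v_k = k (138 − k). Substituting k = 50: v_50 = 50 · 88 = 4400.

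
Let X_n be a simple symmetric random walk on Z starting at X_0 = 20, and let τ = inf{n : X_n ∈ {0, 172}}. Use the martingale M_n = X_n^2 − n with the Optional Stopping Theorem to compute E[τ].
E[τ] = 3040

M_n = X_n^2 − n is a martingale (since E[X_{n+1}^2 | F_n] = X_n^2 + 1). By OST (τ has finite mean in a bounded region), E[M_τ] = E[M_0] = X_0^2 − 0 = 20^2 = 400. Also E[M_τ] = E[X_τ^2] − E[τ]. The walk exits at 0 or 172, with P(hit 172 first) = 20/172, so E[X_τ^2] = 172^2 · 20/172 + 0 = 3440. Thus E[τ] = E[X_τ^2] − E[M_τ] = 3440 − 400 = 3040 = 20(172 − 20) = 3040.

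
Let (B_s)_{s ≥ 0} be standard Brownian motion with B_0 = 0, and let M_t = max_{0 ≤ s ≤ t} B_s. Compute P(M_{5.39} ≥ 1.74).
P(M_{5.39} ≥ 1.74) = 2·P(B_{5.39} ≥ 1.74) = 2(1 − Φ(1.74/√5.39)) ≈ 0.4536

By the reflection principle for Brownian motion, P(M_t ≥ a) = 2 · P(B_t ≥ a) for a ≥ 0. Since B_t ~ N(0, t), P(B_t ≥ 1.74) = 1 − Φ(1.74/√t) = 1 − Φ(1.74/√5.39) = 1 − Φ(0.7495). So
  P(M_{5.39} ≥ 1.74) = 2(1 − Φ(0.7495)) ≈ 0.4536.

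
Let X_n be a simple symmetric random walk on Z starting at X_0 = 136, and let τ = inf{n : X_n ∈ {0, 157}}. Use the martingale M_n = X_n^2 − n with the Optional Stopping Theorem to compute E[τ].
E[τ] = 2856

M_n = X_n^2 − n is a martingale (since E[X_{n+1}^2 | F_n] = X_n^2 + 1). By OST (τ has finite mean in a bounded region), E[M_τ] = E[M_0] = X_0^2 − 0 = 136^2 = 18496. Also E[M_τ] = E[X_τ^2] − E[τ]. The walk exits at 0 or 157, with P(hit 157 first) = 136/157, so E[X_τ^2] = 157^2 · 136/157 + 0 = 21352. Thus E[τ] = E[X_τ^2] − E[M_τ] = 21352 − 18496 = 2856 = 136(157 − 136) = 2856.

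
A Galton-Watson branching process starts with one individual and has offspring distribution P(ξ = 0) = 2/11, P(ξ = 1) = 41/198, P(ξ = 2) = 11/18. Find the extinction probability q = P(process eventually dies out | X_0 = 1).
q = 36/121

The pgf is f(s) = 2/11 + 41/198·s + 11/18·s². The extinction probability q is the smallest fixed point of f in [0, 1]. Setting s = f(s):
  11/18·s² + (41/198 − 1)·s + 2/11 = 0
  11/18·s² − (2/11 + 11/18)·s + 2/11 = 0
which factors as (s − 1)·(11/18·s − 2/11) = 0, giving roots s = 1 and s = (2/11)/(11/18) = 36/121.
Mean offspring μ = 41/198 + 2·11/18 = 283/198 > 1 (supercritical), so q < 1. The extinction probability is the smaller root: q = (2/11)/(11/18) = 36/121.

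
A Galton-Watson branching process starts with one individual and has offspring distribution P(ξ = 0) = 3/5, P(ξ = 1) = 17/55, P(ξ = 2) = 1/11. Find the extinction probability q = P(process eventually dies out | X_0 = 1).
q = 1

Mean offspring μ = 0·3/5 + 1·17/55 + 2·1/11 = 27/55 ≤ 1. For μ ≤ 1 with offspring not concentrated at 1, the Galton-Watson process goes extinct almost surely, so q = 1.
(Algebraic check: The pgf is f(s) = 3/5 + 17/55·s + 1/11·s². The extinction probability q is the smallest fixed point of f in [0, 1]. Setting s = f(s):
  1/11·s² + (17/55 − 1)·s + 3/5 = 0
  1/11·s² − (3/5 + 1/11)·s + 3/5 = 0
which factors as (s − 1)·(1/11·s − 3/5) = 0, giving roots s = 1 and s = (3/5)/(1/11) = 33/5. Since 33/5 ≥ 1, the smallest root in [0, 1] is s = 1.)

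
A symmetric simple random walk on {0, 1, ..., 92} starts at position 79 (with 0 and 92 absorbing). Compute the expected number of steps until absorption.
E[τ | X_0 = 79] = 1027

Let v_k = E[τ | X_0 = k]. Boundary: v_0 = v_92 = 0. Recurrence: v_k = 1 + (v_{k-1} + v_{k+1})/2 for 1 ≤ k ≤ 91. The particular solution to v_k − (v_{k-1} + v_{k+1})/2 = 1 is v_k = −k^2. Adding homogeneous solution A + B k and matching boundaries gives v_k = k (92 − k). Substituting k = 79: v_79 = 79 · 13 = 1027.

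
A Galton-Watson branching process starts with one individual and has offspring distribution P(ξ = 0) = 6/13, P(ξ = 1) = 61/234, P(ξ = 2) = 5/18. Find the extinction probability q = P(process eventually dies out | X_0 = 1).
q = 1

Mean offspring μ = 0·6/13 + 1·61/234 + 2·5/18 = 191/234 ≤ 1. For μ ≤ 1 with offspring not concentrated at 1, the Galton-Watson process goes extinct almost surely, so q = 1.
(Algebraic check: The pgf is f(s) = 6/13 + 61/234·s + 5/18·s². The extinction probability q is the smallest fixed point of f in [0, 1]. Setting s = f(s):
  5/18·s² + (61/234 − 1)·s + 6/13 = 0
  5/18·s² − (6/13 + 5/18)·s + 6/13 = 0
which factors as (s − 1)·(5/18·s − 6/13) = 0, giving roots s = 1 and s = (6/13)/(5/18) = 108/65. Since 108/65 ≥ 1, the smallest root in [0, 1] is s = 1.)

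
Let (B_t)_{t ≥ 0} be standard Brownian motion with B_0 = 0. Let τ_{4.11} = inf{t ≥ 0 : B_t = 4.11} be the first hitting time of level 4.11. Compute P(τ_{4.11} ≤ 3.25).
P(τ_{4.11} ≤ 3.25) = 2(1 − Φ(4.11/√3.25)) = 2(1 − Φ(2.2798)) ≈ 0.0226

By the reflection principle for standard BM, P(τ_b ≤ t) = 2 · P(B_t ≥ b). Since B_t ~ N(0, t), P(B_t ≥ 4.11) = 1 − Φ(4.11/√t) = 1 − Φ(4.11/√3.25) = 1 − Φ(2.2798) ≈ 0.01131. Doubling: P(τ_{4.11} ≤ 3.25) ≈ 2 · 0.01131 = 0.02262 ≈ 0.0226.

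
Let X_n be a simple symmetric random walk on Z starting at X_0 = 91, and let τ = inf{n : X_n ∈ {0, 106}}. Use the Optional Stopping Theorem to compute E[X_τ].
E[X_τ] = 91

X_n is a martingale and τ is a bounded-mean stopping time (indeed τ is finite a.s. with bounded expectation since the walk is in a bounded region). By the OST, E[X_τ] = E[X_0] = 91. Equivalently: E[X_τ] = 106 · P(hit 106 first) + 0 · P(hit 0 first) = 106 · (91/106) = 91.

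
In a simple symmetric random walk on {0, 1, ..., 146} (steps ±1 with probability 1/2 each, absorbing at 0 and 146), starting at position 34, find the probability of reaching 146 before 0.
P(hit 146 before 0) = 34/146 = 17/73

Let u_k = P(hit 146 before 0 | start at k). Then u_0 = 0, u_146 = 1, and u_k = u_{k-1}/2 + u_{k+1}/2 for 1 ≤ k ≤ 145. This harmonic recurrence is solved by u_k = k/146, giving u_34 = 34/146 = 17/73.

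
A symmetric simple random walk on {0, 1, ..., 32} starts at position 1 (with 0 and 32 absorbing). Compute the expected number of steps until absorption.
E[τ | X_0 = 1] = 31

Let v_k = E[τ | X_0 = k]. Boundary: v_0 = v_32 = 0. Recurrence: v_k = 1 + (v_{k-1} + v_{k+1})/2 for 1 ≤ k ≤ 31. The particular solution to v_k − (v_{k-1} + v_{k+1})/2 = 1 is v_k = −k^2. Adding homogeneous solution A + B k and matching boundaries gives v_k = k (32 − k). Substituting k = 1: v_1 = 1 · 31 = 31.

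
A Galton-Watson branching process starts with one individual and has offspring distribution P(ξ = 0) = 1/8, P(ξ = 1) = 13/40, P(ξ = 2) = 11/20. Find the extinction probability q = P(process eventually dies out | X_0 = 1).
q = 5/22

The pgf is f(s) = 1/8 + 13/40·s + 11/20·s². The extinction probability q is the smallest fixed point of f in [0, 1]. Setting s = f(s):
  11/20·s² + (13/40 − 1)·s + 1/8 = 0
  11/20·s² − (1/8 + 11/20)·s + 1/8 = 0
which factors as (s − 1)·(11/20·s − 1/8) = 0, giving roots s = 1 and s = (1/8)/(11/20) = 5/22.
Mean offspring μ = 13/40 + 2·11/20 = 57/40 > 1 (supercritical), so q < 1. The extinction probability is the smaller root: q = (1/8)/(11/20) = 5/22.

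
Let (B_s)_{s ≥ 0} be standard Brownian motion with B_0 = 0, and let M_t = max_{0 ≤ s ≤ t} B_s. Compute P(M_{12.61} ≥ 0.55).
P(M_{12.61} ≥ 0.55) = 2·P(B_{12.61} ≥ 0.55) = 2(1 − Φ(0.55/√12.61)) ≈ 0.8769

By the reflection principle for Brownian motion, P(M_t ≥ a) = 2 · P(B_t ≥ a) for a ≥ 0. Since B_t ~ N(0, t), P(B_t ≥ 0.55) = 1 − Φ(0.55/√t) = 1 − Φ(0.55/√12.61) = 1 − Φ(0.1549). So
  P(M_{12.61} ≥ 0.55) = 2(1 − Φ(0.1549)) ≈ 0.8769.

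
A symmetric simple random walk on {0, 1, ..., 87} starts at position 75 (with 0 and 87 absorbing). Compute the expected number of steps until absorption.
E[τ | X_0 = 75] = 900

Let v_k = E[τ | X_0 = k]. Boundary: v_0 = v_87 = 0. Recurrence: v_k = 1 + (v_{k-1} + v_{k+1})/2 for 1 ≤ k ≤ 86. The particular solution to v_k − (v_{k-1} + v_{k+1})/2 = 1 is v_k = −k^2. Adding homogeneous solution A + B k and matching boundaries gives v_k = k (87 − k). Substituting k = 75: v_75 = 75 · 12 = 900.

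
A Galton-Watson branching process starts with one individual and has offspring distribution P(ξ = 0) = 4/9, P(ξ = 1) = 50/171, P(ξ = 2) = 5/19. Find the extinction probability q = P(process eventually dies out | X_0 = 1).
q = 1

Mean offspring μ = 0·4/9 + 1·50/171 + 2·5/19 = 140/171 ≤ 1. For μ ≤ 1 with offspring not concentrated at 1, the Galton-Watson process goes extinct almost surely, so q = 1.
(Algebraic check: The pgf is f(s) = 4/9 + 50/171·s + 5/19·s². The extinction probability q is the smallest fixed point of f in [0, 1]. Setting s = f(s):
  5/19·s² + (50/171 − 1)·s + 4/9 = 0
  5/19·s² − (4/9 + 5/19)·s + 4/9 = 0
which factors as (s − 1)·(5/19·s − 4/9) = 0, giving roots s = 1 and s = (4/9)/(5/19) = 76/45. Since 76/45 ≥ 1, the smallest root in [0, 1] is s = 1.)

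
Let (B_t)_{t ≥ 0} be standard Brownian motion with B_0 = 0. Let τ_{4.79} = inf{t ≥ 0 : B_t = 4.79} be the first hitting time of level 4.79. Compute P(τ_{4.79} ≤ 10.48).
P(τ_{4.79} ≤ 10.48) = 2(1 − Φ(4.79/√10.48)) = 2(1 − Φ(1.4796)) ≈ 0.1390

By the reflection principle for standard BM, P(τ_b ≤ t) = 2 · P(B_t ≥ b). Since B_t ~ N(0, t), P(B_t ≥ 4.79) = 1 − Φ(4.79/√t) = 1 − Φ(4.79/√10.48) = 1 − Φ(1.4796) ≈ 0.06949. Doubling: P(τ_{4.79} ≤ 10.48) ≈ 2 · 0.06949 = 0.13898 ≈ 0.1390.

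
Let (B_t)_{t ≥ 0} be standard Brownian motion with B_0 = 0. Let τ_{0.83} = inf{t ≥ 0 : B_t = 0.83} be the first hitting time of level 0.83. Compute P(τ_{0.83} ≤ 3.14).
P(τ_{0.83} ≤ 3.14) = 2(1 − Φ(0.83/√3.14)) = 2(1 − Φ(0.4684)) ≈ 0.6395

By the reflection principle for standard BM, P(τ_b ≤ t) = 2 · P(B_t ≥ b). Since B_t ~ N(0, t), P(B_t ≥ 0.83) = 1 − Φ(0.83/√t) = 1 − Φ(0.83/√3.14) = 1 − Φ(0.4684) ≈ 0.31975. Doubling: P(τ_{0.83} ≤ 3.14) ≈ 2 · 0.31975 = 0.63950 ≈ 0.6395.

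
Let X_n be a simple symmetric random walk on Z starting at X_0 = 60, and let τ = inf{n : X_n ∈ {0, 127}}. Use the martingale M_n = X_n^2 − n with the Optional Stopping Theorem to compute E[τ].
E[τ] = 4020

M_n = X_n^2 − n is a martingale (since E[X_{n+1}^2 | F_n] = X_n^2 + 1). By OST (τ has finite mean in a bounded region), E[M_τ] = E[M_0] = X_0^2 − 0 = 60^2 = 3600. Also E[M_τ] = E[X_τ^2] − E[τ]. The walk exits at 0 or 127, with P(hit 127 first) = 60/127, so E[X_τ^2] = 127^2 · 60/127 + 0 = 7620. Thus E[τ] = E[X_τ^2] − E[M_τ] = 7620 − 3600 = 4020 = 60(127 − 60) = 4020.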